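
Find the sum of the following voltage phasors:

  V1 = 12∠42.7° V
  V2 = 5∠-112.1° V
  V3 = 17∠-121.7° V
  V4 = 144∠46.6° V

Step 1 — Convert each phasor to rectangular form:
  V1 = 12·(cos(42.7°) + j·sin(42.7°)) = 8.819 + j8.138 V
  V2 = 5·(cos(-112.1°) + j·sin(-112.1°)) = -1.881 - j4.633 V
  V3 = 17·(cos(-121.7°) + j·sin(-121.7°)) = -8.933 - j14.46 V
  V4 = 144·(cos(46.6°) + j·sin(46.6°)) = 98.94 + j104.6 V
Step 2 — Sum components: V_total = 96.95 + j93.67 V.
Step 3 — Convert to polar: |V_total| = 134.8 V, ∠V_total = 44.0°.

V_total = 134.8∠44.0° V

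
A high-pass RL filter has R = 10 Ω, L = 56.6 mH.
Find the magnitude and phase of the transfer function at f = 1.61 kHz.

Step 1 — Angular frequency: ω = 2π·1610 = 1.012e+04 rad/s.
Step 2 — Transfer function: H(jω) = jωL/(R + jωL).
Step 3 — Numerator jωL = j·572.6; denominator R + jωL = 10 + j572.6.
Step 4 — H = 0.9997 + j0.01746.
Step 5 — Magnitude: |H| = 0.9998 (-0.0 dB); phase: φ = 1.0°.

|H| = 0.9998 (-0.0 dB), φ = 1.0°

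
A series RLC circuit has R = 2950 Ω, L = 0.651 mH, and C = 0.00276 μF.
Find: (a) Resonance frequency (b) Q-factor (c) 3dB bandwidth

Step 1 — Resonance: ω₀ = 1/√(LC) = 1/√(0.000651·2.76e-09) = 7.46e+05 rad/s.
Step 2 — f₀ = ω₀/(2π) = 1.187e+05 Hz.
Step 3 — Series Q: Q = ω₀L/R = 7.46e+05·0.000651/2950 = 0.1646.
Step 4 — Bandwidth: Δω = ω₀/Q = 4.531e+06 rad/s; BW = Δω/(2π) = 7.212e+05 Hz.

(a) f₀ = 1.187e+05 Hz  (b) Q = 0.1646  (c) BW = 7.212e+05 Hz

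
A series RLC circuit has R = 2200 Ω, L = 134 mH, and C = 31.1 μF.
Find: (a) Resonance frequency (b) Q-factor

Step 1 — Resonance condition Im(Z)=0 gives ω₀ = 1/√(LC).
Step 2 — ω₀ = 1/√(0.134·3.11e-05) = 489.9 rad/s.
Step 3 — f₀ = ω₀/(2π) = 77.96 Hz.
Step 4 — Series Q: Q = ω₀L/R = 489.9·0.134/2200 = 0.02984.

(a) f₀ = 77.96 Hz  (b) Q = 0.02984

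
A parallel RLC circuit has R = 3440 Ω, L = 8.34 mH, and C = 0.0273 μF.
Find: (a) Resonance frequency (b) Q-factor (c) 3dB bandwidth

Step 1 — Resonance: ω₀ = 1/√(LC) = 1/√(0.00834·2.73e-08) = 6.627e+04 rad/s.
Step 2 — f₀ = ω₀/(2π) = 1.055e+04 Hz.
Step 3 — Parallel Q: Q = R/(ω₀L) = 3440/(6.627e+04·0.00834) = 6.224.
Step 4 — Bandwidth: Δω = ω₀/Q = 1.065e+04 rad/s; BW = Δω/(2π) = 1695 Hz.

(a) f₀ = 1.055e+04 Hz  (b) Q = 6.224  (c) BW = 1695 Hz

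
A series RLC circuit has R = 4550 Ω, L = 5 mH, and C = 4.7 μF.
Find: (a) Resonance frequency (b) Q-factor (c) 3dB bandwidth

Step 1 — Resonance condition Im(Z)=0 gives ω₀ = 1/√(LC).
Step 2 — ω₀ = 1/√(0.005·4.7e-06) = 6523 rad/s.
Step 3 — f₀ = ω₀/(2π) = 1038 Hz.
Step 4 — Series Q: Q = ω₀L/R = 6523·0.005/4550 = 0.007168.
Step 5 — 3dB bandwidth: Δω = ω₀/Q = 9.1e+05 rad/s; BW = Δω/(2π) = 1.448e+05 Hz.

(a) f₀ = 1038 Hz  (b) Q = 0.007168  (c) BW = 1.448e+05 Hz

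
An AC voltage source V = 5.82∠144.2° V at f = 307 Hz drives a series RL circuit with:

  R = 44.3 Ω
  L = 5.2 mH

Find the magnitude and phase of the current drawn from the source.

Step 1 — Angular frequency: ω = 2π·f = 2π·307 = 1929 rad/s.
Step 2 — Component impedances:
  R: Z = R = 44.3 Ω
  L: Z = jωL = j·1929·0.0052 = 0 + j10.03 Ω
Step 3 — Series combination: Z_total = R + L = 44.3 + j10.03 Ω = 45.42∠12.8° Ω.
Step 4 — Source phasor: V = 5.82∠144.2° V = -4.72 + j3.404 V.
Step 5 — Ohm's law: I = V / Z_total = (-4.72 + j3.404) / (44.3 + j10.03) = -0.08481 + j0.09605 A.
Step 6 — Convert to polar: |I| = 0.1281 A, ∠I = 131.4°.

I = 0.1281∠131.4° A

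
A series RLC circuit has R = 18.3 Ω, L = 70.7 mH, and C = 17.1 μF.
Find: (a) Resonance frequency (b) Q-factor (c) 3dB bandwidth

Step 1 — Resonance: ω₀ = 1/√(LC) = 1/√(0.0707·1.71e-05) = 909.5 rad/s.
Step 2 — f₀ = ω₀/(2π) = 144.7 Hz.
Step 3 — Series Q: Q = ω₀L/R = 909.5·0.0707/18.3 = 3.514.
Step 4 — Bandwidth: Δω = ω₀/Q = 258.8 rad/s; BW = Δω/(2π) = 41.2 Hz.

(a) f₀ = 144.7 Hz  (b) Q = 3.514  (c) BW = 41.2 Hz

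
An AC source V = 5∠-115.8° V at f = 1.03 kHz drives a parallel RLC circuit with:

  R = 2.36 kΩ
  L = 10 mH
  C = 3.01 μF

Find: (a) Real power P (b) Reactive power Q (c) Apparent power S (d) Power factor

Step 1 — Angular frequency: ω = 2π·f = 2π·1030 = 6472 rad/s.
Step 2 — Component impedances:
  R: Z = R = 2360 Ω
  L: Z = jωL = j·6472·0.01 = 0 + j64.72 Ω
  C: Z = 1/(jωC) = -j/(ω·C) = 0 - j51.34 Ω
Step 3 — Parallel combination: 1/Z_total = 1/R + 1/L + 1/C; Z_total = 25.83 - j245.6 Ω = 246.9∠-84.0° Ω.
Step 4 — Source phasor: V = 5∠-115.8° V = -2.176 - j4.502 V.
Step 5 — Current: I = V / Z = 0.01721 - j0.01067 A = 0.02025∠-31.8° A.
Step 6 — Complex power: S = V·I* = 0.01059 - j0.1007 VA.
Step 7 — Real power: P = Re(S) = 0.01059 W.
Step 8 — Reactive power: Q = Im(S) = -0.1007 VAR.
Step 9 — Apparent power: |S| = 0.1013 VA.
Step 10 — Power factor: PF = P/|S| = 0.1046 (leading).

(a) P = 0.01059 W  (b) Q = -0.1007 VAR  (c) S = 0.1013 VA  (d) PF = 0.1046 (leading)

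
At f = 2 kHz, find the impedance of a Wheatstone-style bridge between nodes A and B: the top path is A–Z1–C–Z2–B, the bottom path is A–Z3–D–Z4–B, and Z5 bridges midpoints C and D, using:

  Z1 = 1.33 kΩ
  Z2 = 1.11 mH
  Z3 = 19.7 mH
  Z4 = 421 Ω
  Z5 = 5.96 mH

Step 1 — Angular frequency: ω = 2π·f = 2π·2000 = 1.257e+04 rad/s.
Step 2 — Component impedances:
  Z1: Z = R = 1330 Ω
  Z2: Z = jωL = j·1.257e+04·0.00111 = 0 + j13.95 Ω
  Z3: Z = jωL = j·1.257e+04·0.0197 = 0 + j247.6 Ω
  Z4: Z = R = 421 Ω
  Z5: Z = jωL = j·1.257e+04·0.00596 = 0 + j74.9 Ω
Step 3 — Bridge requires nodal analysis (the Z5 bridge couples midpoints C and D, so the two paths cannot be reduced to a simple series/parallel combination). Setting node B to ground and injecting 1 A at node A, the 3-node admittance system at A, C, D solves to V_A = Z_AB = 88 + j308.7 Ω = 321∠74.1° Ω.

Z = 88 + j308.7 Ω = 321∠74.1° Ω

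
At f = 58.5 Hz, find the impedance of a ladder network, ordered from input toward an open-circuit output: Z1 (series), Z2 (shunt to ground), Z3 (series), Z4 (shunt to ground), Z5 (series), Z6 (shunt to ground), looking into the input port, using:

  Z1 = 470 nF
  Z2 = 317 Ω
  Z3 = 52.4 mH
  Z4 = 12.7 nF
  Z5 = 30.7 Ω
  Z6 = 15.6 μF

Step 1 — Angular frequency: ω = 2π·f = 2π·58.5 = 367.6 rad/s.
Step 2 — Component impedances:
  Z1: Z = 1/(jωC) = -j/(ω·C) = 0 - j5789 Ω
  Z2: Z = R = 317 Ω
  Z3: Z = jωL = j·367.6·0.0524 = 0 + j19.26 Ω
  Z4: Z = 1/(jωC) = -j/(ω·C) = 0 - j2.142e+05 Ω
  Z5: Z = R = 30.7 Ω
  Z6: Z = 1/(jωC) = -j/(ω·C) = 0 - j174.4 Ω
Step 3 — Ladder network (open output): work backward from the far end, alternating series and parallel combinations. Z_in = 75.88 - j5896 Ω = 5896∠-89.3° Ω.

Z = 75.88 - j5896 Ω = 5896∠-89.3° Ω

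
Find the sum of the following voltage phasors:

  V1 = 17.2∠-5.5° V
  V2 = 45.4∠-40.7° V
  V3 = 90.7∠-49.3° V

Step 1 — Convert each phasor to rectangular form:
  V1 = 17.2·(cos(-5.5°) + j·sin(-5.5°)) = 17.12 - j1.649 V
  V2 = 45.4·(cos(-40.7°) + j·sin(-40.7°)) = 34.42 - j29.61 V
  V3 = 90.7·(cos(-49.3°) + j·sin(-49.3°)) = 59.15 - j68.76 V
Step 2 — Sum components: V_total = 110.7 - j100 V.
Step 3 — Convert to polar: |V_total| = 149.2 V, ∠V_total = -42.1°.

V_total = 149.2∠-42.1° V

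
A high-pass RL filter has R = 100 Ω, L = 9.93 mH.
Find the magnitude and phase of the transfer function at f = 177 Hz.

Step 1 — Angular frequency: ω = 2π·177 = 1112 rad/s.
Step 2 — Transfer function: H(jω) = jωL/(R + jωL).
Step 3 — Numerator jωL = j·11.04; denominator R + jωL = 100 + j11.04.
Step 4 — H = 0.01205 + j0.1091.
Step 5 — Magnitude: |H| = 0.1098 (-19.2 dB); phase: φ = 83.7°.

|H| = 0.1098 (-19.2 dB), φ = 83.7°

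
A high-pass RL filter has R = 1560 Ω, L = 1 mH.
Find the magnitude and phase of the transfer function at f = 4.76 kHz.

Step 1 — Angular frequency: ω = 2π·4760 = 2.991e+04 rad/s.
Step 2 — Transfer function: H(jω) = jωL/(R + jωL).
Step 3 — Numerator jωL = j·29.91; denominator R + jωL = 1560 + j29.91.
Step 4 — H = 0.0003674 + j0.01916.
Step 5 — Magnitude: |H| = 0.01917 (-34.3 dB); phase: φ = 88.9°.

|H| = 0.01917 (-34.3 dB), φ = 88.9°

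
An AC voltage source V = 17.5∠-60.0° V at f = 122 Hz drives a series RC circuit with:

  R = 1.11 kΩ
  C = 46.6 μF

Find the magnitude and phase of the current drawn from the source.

Step 1 — Angular frequency: ω = 2π·f = 2π·122 = 766.5 rad/s.
Step 2 — Component impedances:
  R: Z = R = 1110 Ω
  C: Z = 1/(jωC) = -j/(ω·C) = 0 - j27.99 Ω
Step 3 — Series combination: Z_total = R + C = 1110 - j27.99 Ω = 1110∠-1.4° Ω.
Step 4 — Source phasor: V = 17.5∠-60.0° V = 8.75 - j15.16 V.
Step 5 — Ohm's law: I = V / Z_total = (8.75 - j15.16) / (1110 - j27.99) = 0.008222 - j0.01345 A.
Step 6 — Convert to polar: |I| = 0.01576 A, ∠I = -58.6°.

I = 0.01576∠-58.6° A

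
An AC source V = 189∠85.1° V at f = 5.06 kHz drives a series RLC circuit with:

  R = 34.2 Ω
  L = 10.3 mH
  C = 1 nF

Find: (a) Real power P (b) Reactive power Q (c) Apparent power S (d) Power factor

Step 1 — Angular frequency: ω = 2π·f = 2π·5060 = 3.179e+04 rad/s.
Step 2 — Component impedances:
  R: Z = R = 34.2 Ω
  L: Z = jωL = j·3.179e+04·0.0103 = 0 + j327.5 Ω
  C: Z = 1/(jωC) = -j/(ω·C) = 0 - j3.145e+04 Ω
Step 3 — Series combination: Z_total = R + L + C = 34.2 - j3.113e+04 Ω = 3.113e+04∠-89.9° Ω.
Step 4 — Source phasor: V = 189∠85.1° V = 16.14 + j188.3 V.
Step 5 — Current: I = V / Z = -0.006049 + j0.0005253 A = 0.006072∠175.0° A.
Step 6 — Complex power: S = V·I* = 0.001261 - j1.148 VA.
Step 7 — Real power: P = Re(S) = 0.001261 W.
Step 8 — Reactive power: Q = Im(S) = -1.148 VAR.
Step 9 — Apparent power: |S| = 1.148 VA.
Step 10 — Power factor: PF = P/|S| = 0.001099 (leading).

(a) P = 0.001261 W  (b) Q = -1.148 VAR  (c) S = 1.148 VA  (d) PF = 0.001099 (leading)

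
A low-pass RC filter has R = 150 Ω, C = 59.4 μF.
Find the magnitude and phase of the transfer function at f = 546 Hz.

Step 1 — Angular frequency: ω = 2π·546 = 3431 rad/s.
Step 2 — Transfer function: H(jω) = 1/(1 + jωRC).
Step 3 — Denominator: 1 + jωRC = 1 + j·3431·150·5.94e-05 = 1 + j30.57.
Step 4 — H = 0.001069 - j0.03268.
Step 5 — Magnitude: |H| = 0.0327 (-29.7 dB); phase: φ = -88.1°.

|H| = 0.0327 (-29.7 dB), φ = -88.1°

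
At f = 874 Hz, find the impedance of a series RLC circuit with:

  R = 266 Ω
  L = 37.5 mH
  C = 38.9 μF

Step 1 — Angular frequency: ω = 2π·f = 2π·874 = 5492 rad/s.
Step 2 — Component impedances:
  R: Z = R = 266 Ω
  L: Z = jωL = j·5492·0.0375 = 0 + j205.9 Ω
  C: Z = 1/(jωC) = -j/(ω·C) = 0 - j4.681 Ω
Step 3 — Series combination: Z_total = R + L + C = 266 + j201.3 Ω = 333.6∠37.1° Ω.

Z = 266 + j201.3 Ω = 333.6∠37.1° Ω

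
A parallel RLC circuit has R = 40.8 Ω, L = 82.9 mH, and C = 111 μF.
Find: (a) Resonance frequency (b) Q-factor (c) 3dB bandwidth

Step 1 — Resonance: ω₀ = 1/√(LC) = 1/√(0.0829·0.000111) = 329.7 rad/s.
Step 2 — f₀ = ω₀/(2π) = 52.47 Hz.
Step 3 — Parallel Q: Q = R/(ω₀L) = 40.8/(329.7·0.0829) = 1.493.
Step 4 — Bandwidth: Δω = ω₀/Q = 220.8 rad/s; BW = Δω/(2π) = 35.14 Hz.

(a) f₀ = 52.47 Hz  (b) Q = 1.493  (c) BW = 35.14 Hz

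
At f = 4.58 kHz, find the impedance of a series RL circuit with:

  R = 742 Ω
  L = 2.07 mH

Step 1 — Angular frequency: ω = 2π·f = 2π·4580 = 2.878e+04 rad/s.
Step 2 — Component impedances:
  R: Z = R = 742 Ω
  L: Z = jωL = j·2.878e+04·0.00207 = 0 + j59.57 Ω
Step 3 — Series combination: Z_total = R + L = 742 + j59.57 Ω = 744.4∠4.6° Ω.

Z = 742 + j59.57 Ω = 744.4∠4.6° Ω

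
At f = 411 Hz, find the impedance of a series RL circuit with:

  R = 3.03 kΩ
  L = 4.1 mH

Step 1 — Angular frequency: ω = 2π·f = 2π·411 = 2582 rad/s.
Step 2 — Component impedances:
  R: Z = R = 3030 Ω
  L: Z = jωL = j·2582·0.0041 = 0 + j10.59 Ω
Step 3 — Series combination: Z_total = R + L = 3030 + j10.59 Ω = 3030∠0.2° Ω.

Z = 3030 + j10.59 Ω = 3030∠0.2° Ω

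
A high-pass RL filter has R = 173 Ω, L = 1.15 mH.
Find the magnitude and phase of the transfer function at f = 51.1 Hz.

Step 1 — Angular frequency: ω = 2π·51.1 = 321.1 rad/s.
Step 2 — Transfer function: H(jω) = jωL/(R + jωL).
Step 3 — Numerator jωL = j·0.3692; denominator R + jωL = 173 + j0.3692.
Step 4 — H = 4.555e-06 + j0.002134.
Step 5 — Magnitude: |H| = 0.002134 (-53.4 dB); phase: φ = 89.9°.

|H| = 0.002134 (-53.4 dB), φ = 89.9°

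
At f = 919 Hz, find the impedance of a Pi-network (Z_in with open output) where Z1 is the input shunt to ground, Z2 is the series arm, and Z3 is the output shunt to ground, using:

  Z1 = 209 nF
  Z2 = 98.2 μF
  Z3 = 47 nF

Step 1 — Angular frequency: ω = 2π·f = 2π·919 = 5774 rad/s.
Step 2 — Component impedances:
  Z1: Z = 1/(jωC) = -j/(ω·C) = 0 - j828.6 Ω
  Z2: Z = 1/(jωC) = -j/(ω·C) = 0 - j1.764 Ω
  Z3: Z = 1/(jωC) = -j/(ω·C) = 0 - j3685 Ω
Step 3 — With open output, the series arm Z2 and the output shunt Z3 appear in series to ground: Z2 + Z3 = 0 - j3687 Ω.
Step 4 — Parallel with input shunt Z1: Z_in = Z1 || (Z2 + Z3) = 0 - j676.6 Ω = 676.6∠-90.0° Ω.

Z = 0 - j676.6 Ω = 676.6∠-90.0° Ω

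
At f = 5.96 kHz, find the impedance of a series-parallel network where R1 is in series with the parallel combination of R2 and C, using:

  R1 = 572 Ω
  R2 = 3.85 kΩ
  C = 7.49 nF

Step 1 — Angular frequency: ω = 2π·f = 2π·5960 = 3.745e+04 rad/s.
Step 2 — Component impedances:
  R1: Z = R = 572 Ω
  R2: Z = R = 3850 Ω
  C: Z = 1/(jωC) = -j/(ω·C) = 0 - j3565 Ω
Step 3 — Parallel branch: R2 || C = 1/(1/R2 + 1/C) = 1777 - j1919 Ω.
Step 4 — Series with R1: Z_total = R1 + (R2 || C) = 2349 - j1919 Ω = 3034∠-39.2° Ω.

Z = 2349 - j1919 Ω = 3034∠-39.2° Ω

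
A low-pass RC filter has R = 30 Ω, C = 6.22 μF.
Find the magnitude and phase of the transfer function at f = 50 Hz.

Step 1 — Angular frequency: ω = 2π·50 = 314.2 rad/s.
Step 2 — Transfer function: H(jω) = 1/(1 + jωRC).
Step 3 — Denominator: 1 + jωRC = 1 + j·314.2·30·6.22e-06 = 1 + j0.05862.
Step 4 — H = 0.9966 - j0.05842.
Step 5 — Magnitude: |H| = 0.9983 (-0.0 dB); phase: φ = -3.4°.

|H| = 0.9983 (-0.0 dB), φ = -3.4°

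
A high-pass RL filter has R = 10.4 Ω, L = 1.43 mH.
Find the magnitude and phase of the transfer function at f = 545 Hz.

Step 1 — Angular frequency: ω = 2π·545 = 3424 rad/s.
Step 2 — Transfer function: H(jω) = jωL/(R + jωL).
Step 3 — Numerator jωL = j·4.897; denominator R + jωL = 10.4 + j4.897.
Step 4 — H = 0.1815 + j0.3854.
Step 5 — Magnitude: |H| = 0.426 (-7.4 dB); phase: φ = 64.8°.

|H| = 0.426 (-7.4 dB), φ = 64.8°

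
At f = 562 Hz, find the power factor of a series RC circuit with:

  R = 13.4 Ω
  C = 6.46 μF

Step 1 — Angular frequency: ω = 2π·f = 2π·562 = 3531 rad/s.
Step 2 — Component impedances:
  R: Z = R = 13.4 Ω
  C: Z = 1/(jωC) = -j/(ω·C) = 0 - j43.84 Ω
Step 3 — Series combination: Z_total = R + C = 13.4 - j43.84 Ω = 45.84∠-73.0° Ω.
Step 4 — Power factor: PF = cos(φ) = Re(Z)/|Z| = 13.4/45.84 = 0.2923.
Step 5 — Type: Im(Z) = -43.84 ⇒ leading (phase φ = -73.0°).

PF = 0.2923 (leading, φ = -73.0°)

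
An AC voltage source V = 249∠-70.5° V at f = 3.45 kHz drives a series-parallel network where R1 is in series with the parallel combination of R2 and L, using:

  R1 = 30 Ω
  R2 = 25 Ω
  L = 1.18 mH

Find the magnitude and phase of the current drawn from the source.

Step 1 — Angular frequency: ω = 2π·f = 2π·3450 = 2.168e+04 rad/s.
Step 2 — Component impedances:
  R1: Z = R = 30 Ω
  R2: Z = R = 25 Ω
  L: Z = jωL = j·2.168e+04·0.00118 = 0 + j25.58 Ω
Step 3 — Parallel branch: R2 || L = 1/(1/R2 + 1/L) = 12.79 + j12.5 Ω.
Step 4 — Series with R1: Z_total = R1 + (R2 || L) = 42.79 + j12.5 Ω = 44.57∠16.3° Ω.
Step 5 — Source phasor: V = 249∠-70.5° V = 83.12 - j234.7 V.
Step 6 — Ohm's law: I = V / Z_total = (83.12 - j234.7) / (42.79 + j12.5) = 0.3136 - j5.577 A.
Step 7 — Convert to polar: |I| = 5.586 A, ∠I = -86.8°.

I = 5.586∠-86.8° A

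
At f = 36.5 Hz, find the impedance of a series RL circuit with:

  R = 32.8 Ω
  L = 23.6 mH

Step 1 — Angular frequency: ω = 2π·f = 2π·36.5 = 229.3 rad/s.
Step 2 — Component impedances:
  R: Z = R = 32.8 Ω
  L: Z = jωL = j·229.3·0.0236 = 0 + j5.412 Ω
Step 3 — Series combination: Z_total = R + L = 32.8 + j5.412 Ω = 33.24∠9.4° Ω.

Z = 32.8 + j5.412 Ω = 33.24∠9.4° Ω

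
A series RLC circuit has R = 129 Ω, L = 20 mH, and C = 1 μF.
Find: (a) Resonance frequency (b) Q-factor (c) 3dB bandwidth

Step 1 — Resonance: ω₀ = 1/√(LC) = 1/√(0.02·1e-06) = 7071 rad/s.
Step 2 — f₀ = ω₀/(2π) = 1125 Hz.
Step 3 — Series Q: Q = ω₀L/R = 7071·0.02/129 = 1.096.
Step 4 — Bandwidth: Δω = ω₀/Q = 6450 rad/s; BW = Δω/(2π) = 1027 Hz.

(a) f₀ = 1125 Hz  (b) Q = 1.096  (c) BW = 1027 Hz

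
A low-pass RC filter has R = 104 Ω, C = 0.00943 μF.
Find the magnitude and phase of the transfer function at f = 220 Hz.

Step 1 — Angular frequency: ω = 2π·220 = 1382 rad/s.
Step 2 — Transfer function: H(jω) = 1/(1 + jωRC).
Step 3 — Denominator: 1 + jωRC = 1 + j·1382·104·9.43e-09 = 1 + j0.001356.
Step 4 — H = 1 - j0.001356.
Step 5 — Magnitude: |H| = 1 (-0.0 dB); phase: φ = -0.1°.

|H| = 1 (-0.0 dB), φ = -0.1°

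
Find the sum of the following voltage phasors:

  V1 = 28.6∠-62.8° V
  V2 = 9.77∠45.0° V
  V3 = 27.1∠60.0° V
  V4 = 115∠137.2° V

Step 1 — Convert each phasor to rectangular form:
  V1 = 28.6·(cos(-62.8°) + j·sin(-62.8°)) = 13.07 - j25.44 V
  V2 = 9.77·(cos(45.0°) + j·sin(45.0°)) = 6.908 + j6.908 V
  V3 = 27.1·(cos(60.0°) + j·sin(60.0°)) = 13.55 + j23.47 V
  V4 = 115·(cos(137.2°) + j·sin(137.2°)) = -84.38 + j78.14 V
Step 2 — Sum components: V_total = -50.85 + j83.08 V.
Step 3 — Convert to polar: |V_total| = 97.4 V, ∠V_total = 121.5°.

V_total = 97.4∠121.5° V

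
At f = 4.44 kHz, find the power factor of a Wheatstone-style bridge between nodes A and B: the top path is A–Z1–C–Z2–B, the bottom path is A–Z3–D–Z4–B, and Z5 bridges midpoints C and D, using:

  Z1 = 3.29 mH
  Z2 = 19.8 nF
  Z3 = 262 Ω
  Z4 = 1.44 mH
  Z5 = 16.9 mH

Step 1 — Angular frequency: ω = 2π·f = 2π·4440 = 2.79e+04 rad/s.
Step 2 — Component impedances:
  Z1: Z = jωL = j·2.79e+04·0.00329 = 0 + j91.78 Ω
  Z2: Z = 1/(jωC) = -j/(ω·C) = 0 - j1810 Ω
  Z3: Z = R = 262 Ω
  Z4: Z = jωL = j·2.79e+04·0.00144 = 0 + j40.17 Ω
  Z5: Z = jωL = j·2.79e+04·0.0169 = 0 + j471.5 Ω
Step 3 — Bridge requires nodal analysis (the Z5 bridge couples midpoints C and D, so the two paths cannot be reduced to a simple series/parallel combination). Setting node B to ground and injecting 1 A at node A, the 3-node admittance system at A, C, D solves to V_A = Z_AB = 241.7 + j127.4 Ω = 273.2∠27.8° Ω.
Step 4 — Power factor: PF = cos(φ) = Re(Z)/|Z| = 241.7/273.2 = 0.8847.
Step 5 — Type: Im(Z) = 127.4 ⇒ lagging (phase φ = 27.8°).

PF = 0.8847 (lagging, φ = 27.8°)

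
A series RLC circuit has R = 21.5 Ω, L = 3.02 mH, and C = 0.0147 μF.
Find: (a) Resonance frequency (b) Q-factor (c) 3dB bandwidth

Step 1 — Resonance: ω₀ = 1/√(LC) = 1/√(0.00302·1.47e-08) = 1.501e+05 rad/s.
Step 2 — f₀ = ω₀/(2π) = 2.389e+04 Hz.
Step 3 — Series Q: Q = ω₀L/R = 1.501e+05·0.00302/21.5 = 21.08.
Step 4 — Bandwidth: Δω = ω₀/Q = 7119 rad/s; BW = Δω/(2π) = 1133 Hz.

(a) f₀ = 2.389e+04 Hz  (b) Q = 21.08  (c) BW = 1133 Hz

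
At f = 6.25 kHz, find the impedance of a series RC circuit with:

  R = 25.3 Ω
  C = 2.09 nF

Step 1 — Angular frequency: ω = 2π·f = 2π·6250 = 3.927e+04 rad/s.
Step 2 — Component impedances:
  R: Z = R = 25.3 Ω
  C: Z = 1/(jωC) = -j/(ω·C) = 0 - j1.218e+04 Ω
Step 3 — Series combination: Z_total = R + C = 25.3 - j1.218e+04 Ω = 1.218e+04∠-89.9° Ω.

Z = 25.3 - j1.218e+04 Ω = 1.218e+04∠-89.9° Ω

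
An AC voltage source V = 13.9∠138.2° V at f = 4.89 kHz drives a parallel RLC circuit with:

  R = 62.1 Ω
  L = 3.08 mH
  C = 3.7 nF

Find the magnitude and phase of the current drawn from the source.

Step 1 — Angular frequency: ω = 2π·f = 2π·4890 = 3.072e+04 rad/s.
Step 2 — Component impedances:
  R: Z = R = 62.1 Ω
  L: Z = jωL = j·3.072e+04·0.00308 = 0 + j94.63 Ω
  C: Z = 1/(jωC) = -j/(ω·C) = 0 - j8796 Ω
Step 3 — Parallel combination: 1/Z_total = 1/R + 1/L + 1/C; Z_total = 43.69 + j28.36 Ω = 52.09∠33.0° Ω.
Step 4 — Source phasor: V = 13.9∠138.2° V = -10.36 + j9.265 V.
Step 5 — Ohm's law: I = V / Z_total = (-10.36 + j9.265) / (43.69 + j28.36) = -0.07001 + j0.2575 A.
Step 6 — Convert to polar: |I| = 0.2669 A, ∠I = 105.2°.

I = 0.2669∠105.2° A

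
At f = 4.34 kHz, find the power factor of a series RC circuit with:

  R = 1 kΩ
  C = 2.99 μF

Step 1 — Angular frequency: ω = 2π·f = 2π·4340 = 2.727e+04 rad/s.
Step 2 — Component impedances:
  R: Z = R = 1000 Ω
  C: Z = 1/(jωC) = -j/(ω·C) = 0 - j12.26 Ω
Step 3 — Series combination: Z_total = R + C = 1000 - j12.26 Ω = 1000∠-0.7° Ω.
Step 4 — Power factor: PF = cos(φ) = Re(Z)/|Z| = 1000/1000.1 = 0.9999.
Step 5 — Type: Im(Z) = -12.26 ⇒ leading (phase φ = -0.7°).

PF = 0.9999 (leading, φ = -0.7°)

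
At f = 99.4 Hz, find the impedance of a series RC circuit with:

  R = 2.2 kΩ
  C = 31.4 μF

Step 1 — Angular frequency: ω = 2π·f = 2π·99.4 = 624.5 rad/s.
Step 2 — Component impedances:
  R: Z = R = 2200 Ω
  C: Z = 1/(jωC) = -j/(ω·C) = 0 - j50.99 Ω
Step 3 — Series combination: Z_total = R + C = 2200 - j50.99 Ω = 2201∠-1.3° Ω.

Z = 2200 - j50.99 Ω = 2201∠-1.3° Ω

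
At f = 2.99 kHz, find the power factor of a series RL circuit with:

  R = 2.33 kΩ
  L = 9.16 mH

Step 1 — Angular frequency: ω = 2π·f = 2π·2990 = 1.879e+04 rad/s.
Step 2 — Component impedances:
  R: Z = R = 2330 Ω
  L: Z = jωL = j·1.879e+04·0.00916 = 0 + j172.1 Ω
Step 3 — Series combination: Z_total = R + L = 2330 + j172.1 Ω = 2336∠4.2° Ω.
Step 4 — Power factor: PF = cos(φ) = Re(Z)/|Z| = 2330/2336.3 = 0.9973.
Step 5 — Type: Im(Z) = 172.1 ⇒ lagging (phase φ = 4.2°).

PF = 0.9973 (lagging, φ = 4.2°)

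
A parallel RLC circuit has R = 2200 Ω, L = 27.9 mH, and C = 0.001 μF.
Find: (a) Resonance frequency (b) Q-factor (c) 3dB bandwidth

Step 1 — Resonance: ω₀ = 1/√(LC) = 1/√(0.0279·1e-09) = 1.893e+05 rad/s.
Step 2 — f₀ = ω₀/(2π) = 3.013e+04 Hz.
Step 3 — Parallel Q: Q = R/(ω₀L) = 2200/(1.893e+05·0.0279) = 0.4165.
Step 4 — Bandwidth: Δω = ω₀/Q = 4.545e+05 rad/s; BW = Δω/(2π) = 7.234e+04 Hz.

(a) f₀ = 3.013e+04 Hz  (b) Q = 0.4165  (c) BW = 7.234e+04 Hz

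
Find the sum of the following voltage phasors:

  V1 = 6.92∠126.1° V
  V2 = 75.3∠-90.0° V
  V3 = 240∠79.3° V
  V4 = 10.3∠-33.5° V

Step 1 — Convert each phasor to rectangular form:
  V1 = 6.92·(cos(126.1°) + j·sin(126.1°)) = -4.077 + j5.591 V
  V2 = 75.3·(cos(-90.0°) + j·sin(-90.0°)) = 0 - j75.3 V
  V3 = 240·(cos(79.3°) + j·sin(79.3°)) = 44.56 + j235.8 V
  V4 = 10.3·(cos(-33.5°) + j·sin(-33.5°)) = 8.589 - j5.685 V
Step 2 — Sum components: V_total = 49.07 + j160.4 V.
Step 3 — Convert to polar: |V_total| = 167.8 V, ∠V_total = 73.0°.

V_total = 167.8∠73.0° V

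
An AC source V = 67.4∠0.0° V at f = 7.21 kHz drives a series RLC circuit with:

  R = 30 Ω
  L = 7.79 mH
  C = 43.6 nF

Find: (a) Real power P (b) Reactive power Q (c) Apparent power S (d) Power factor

Step 1 — Angular frequency: ω = 2π·f = 2π·7210 = 4.53e+04 rad/s.
Step 2 — Component impedances:
  R: Z = R = 30 Ω
  L: Z = jωL = j·4.53e+04·0.00779 = 0 + j352.9 Ω
  C: Z = 1/(jωC) = -j/(ω·C) = 0 - j506.3 Ω
Step 3 — Series combination: Z_total = R + L + C = 30 - j153.4 Ω = 156.3∠-78.9° Ω.
Step 4 — Source phasor: V = 67.4∠0.0° V = 67.4 V.
Step 5 — Current: I = V / Z = 0.08277 + j0.4232 A = 0.4312∠78.9° A.
Step 6 — Complex power: S = V·I* = 5.579 - j28.52 VA.
Step 7 — Real power: P = Re(S) = 5.579 W.
Step 8 — Reactive power: Q = Im(S) = -28.52 VAR.
Step 9 — Apparent power: |S| = 29.07 VA.
Step 10 — Power factor: PF = P/|S| = 0.1919 (leading).

(a) P = 5.579 W  (b) Q = -28.52 VAR  (c) S = 29.07 VA  (d) PF = 0.1919 (leading)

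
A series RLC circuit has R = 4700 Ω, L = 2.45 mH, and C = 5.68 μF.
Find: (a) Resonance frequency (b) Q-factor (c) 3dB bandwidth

Step 1 — Resonance condition Im(Z)=0 gives ω₀ = 1/√(LC).
Step 2 — ω₀ = 1/√(0.00245·5.68e-06) = 8477 rad/s.
Step 3 — f₀ = ω₀/(2π) = 1349 Hz.
Step 4 — Series Q: Q = ω₀L/R = 8477·0.00245/4700 = 0.004419.
Step 5 — 3dB bandwidth: Δω = ω₀/Q = 1.918e+06 rad/s; BW = Δω/(2π) = 3.053e+05 Hz.

(a) f₀ = 1349 Hz  (b) Q = 0.004419  (c) BW = 3.053e+05 Hz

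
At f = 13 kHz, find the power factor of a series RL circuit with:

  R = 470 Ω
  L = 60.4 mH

Step 1 — Angular frequency: ω = 2π·f = 2π·1.3e+04 = 8.168e+04 rad/s.
Step 2 — Component impedances:
  R: Z = R = 470 Ω
  L: Z = jωL = j·8.168e+04·0.0604 = 0 + j4934 Ω
Step 3 — Series combination: Z_total = R + L = 470 + j4934 Ω = 4956∠84.6° Ω.
Step 4 — Power factor: PF = cos(φ) = Re(Z)/|Z| = 470/4955.9 = 0.09484.
Step 5 — Type: Im(Z) = 4934 ⇒ lagging (phase φ = 84.6°).

PF = 0.09484 (lagging, φ = 84.6°)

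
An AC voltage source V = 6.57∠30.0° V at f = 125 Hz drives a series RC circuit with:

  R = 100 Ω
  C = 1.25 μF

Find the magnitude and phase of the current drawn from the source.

Step 1 — Angular frequency: ω = 2π·f = 2π·125 = 785.4 rad/s.
Step 2 — Component impedances:
  R: Z = R = 100 Ω
  C: Z = 1/(jωC) = -j/(ω·C) = 0 - j1019 Ω
Step 3 — Series combination: Z_total = R + C = 100 - j1019 Ω = 1023∠-84.4° Ω.
Step 4 — Source phasor: V = 6.57∠30.0° V = 5.69 + j3.285 V.
Step 5 — Ohm's law: I = V / Z_total = (5.69 + j3.285) / (100 - j1019) = -0.002651 + j0.005846 A.
Step 6 — Convert to polar: |I| = 0.006419 A, ∠I = 114.4°.

I = 0.006419∠114.4° A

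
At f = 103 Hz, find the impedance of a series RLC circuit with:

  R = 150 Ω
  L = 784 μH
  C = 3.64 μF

Step 1 — Angular frequency: ω = 2π·f = 2π·103 = 647.2 rad/s.
Step 2 — Component impedances:
  R: Z = R = 150 Ω
  L: Z = jωL = j·647.2·0.000784 = 0 + j0.5074 Ω
  C: Z = 1/(jωC) = -j/(ω·C) = 0 - j424.5 Ω
Step 3 — Series combination: Z_total = R + L + C = 150 - j424 Ω = 449.7∠-70.5° Ω.

Z = 150 - j424 Ω = 449.7∠-70.5° Ω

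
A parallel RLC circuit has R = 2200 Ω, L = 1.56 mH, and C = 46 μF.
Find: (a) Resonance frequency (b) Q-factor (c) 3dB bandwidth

Step 1 — Resonance: ω₀ = 1/√(LC) = 1/√(0.00156·4.6e-05) = 3733 rad/s.
Step 2 — f₀ = ω₀/(2π) = 594.1 Hz.
Step 3 — Parallel Q: Q = R/(ω₀L) = 2200/(3733·0.00156) = 377.8.
Step 4 — Bandwidth: Δω = ω₀/Q = 9.881 rad/s; BW = Δω/(2π) = 1.573 Hz.

(a) f₀ = 594.1 Hz  (b) Q = 377.8  (c) BW = 1.573 Hz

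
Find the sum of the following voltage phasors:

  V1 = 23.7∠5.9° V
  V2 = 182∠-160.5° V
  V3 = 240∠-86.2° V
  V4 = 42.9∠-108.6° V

Step 1 — Convert each phasor to rectangular form:
  V1 = 23.7·(cos(5.9°) + j·sin(5.9°)) = 23.57 + j2.436 V
  V2 = 182·(cos(-160.5°) + j·sin(-160.5°)) = -171.6 - j60.75 V
  V3 = 240·(cos(-86.2°) + j·sin(-86.2°)) = 15.91 - j239.5 V
  V4 = 42.9·(cos(-108.6°) + j·sin(-108.6°)) = -13.68 - j40.66 V
Step 2 — Sum components: V_total = -145.8 - j338.4 V.
Step 3 — Convert to polar: |V_total| = 368.5 V, ∠V_total = -113.3°.

V_total = 368.5∠-113.3° V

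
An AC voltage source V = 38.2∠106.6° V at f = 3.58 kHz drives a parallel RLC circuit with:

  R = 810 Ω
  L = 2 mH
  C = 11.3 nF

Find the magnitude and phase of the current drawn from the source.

Step 1 — Angular frequency: ω = 2π·f = 2π·3580 = 2.249e+04 rad/s.
Step 2 — Component impedances:
  R: Z = R = 810 Ω
  L: Z = jωL = j·2.249e+04·0.002 = 0 + j44.99 Ω
  C: Z = 1/(jωC) = -j/(ω·C) = 0 - j3934 Ω
Step 3 — Parallel combination: 1/Z_total = 1/R + 1/L + 1/C; Z_total = 2.549 + j45.36 Ω = 45.44∠86.8° Ω.
Step 4 — Source phasor: V = 38.2∠106.6° V = -10.91 + j36.61 V.
Step 5 — Ohm's law: I = V / Z_total = (-10.91 + j36.61) / (2.549 + j45.36) = 0.791 + j0.285 A.
Step 6 — Convert to polar: |I| = 0.8407 A, ∠I = 19.8°.

I = 0.8407∠19.8° A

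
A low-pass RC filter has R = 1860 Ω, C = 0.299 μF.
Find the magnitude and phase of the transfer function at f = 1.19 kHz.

Step 1 — Angular frequency: ω = 2π·1190 = 7477 rad/s.
Step 2 — Transfer function: H(jω) = 1/(1 + jωRC).
Step 3 — Denominator: 1 + jωRC = 1 + j·7477·1860·2.99e-07 = 1 + j4.158.
Step 4 — H = 0.05467 - j0.2273.
Step 5 — Magnitude: |H| = 0.2338 (-12.6 dB); phase: φ = -76.5°.

|H| = 0.2338 (-12.6 dB), φ = -76.5°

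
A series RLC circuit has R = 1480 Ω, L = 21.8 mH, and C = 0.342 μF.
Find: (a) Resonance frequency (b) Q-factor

Step 1 — Resonance condition Im(Z)=0 gives ω₀ = 1/√(LC).
Step 2 — ω₀ = 1/√(0.0218·3.42e-07) = 1.158e+04 rad/s.
Step 3 — f₀ = ω₀/(2π) = 1843 Hz.
Step 4 — Series Q: Q = ω₀L/R = 1.158e+04·0.0218/1480 = 0.1706.

(a) f₀ = 1843 Hz  (b) Q = 0.1706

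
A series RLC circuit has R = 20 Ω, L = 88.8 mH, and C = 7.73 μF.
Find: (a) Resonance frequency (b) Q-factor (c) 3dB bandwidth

Step 1 — Resonance: ω₀ = 1/√(LC) = 1/√(0.0888·7.73e-06) = 1207 rad/s.
Step 2 — f₀ = ω₀/(2π) = 192.1 Hz.
Step 3 — Series Q: Q = ω₀L/R = 1207·0.0888/20 = 5.359.
Step 4 — Bandwidth: Δω = ω₀/Q = 225.2 rad/s; BW = Δω/(2π) = 35.85 Hz.

(a) f₀ = 192.1 Hz  (b) Q = 5.359  (c) BW = 35.85 Hz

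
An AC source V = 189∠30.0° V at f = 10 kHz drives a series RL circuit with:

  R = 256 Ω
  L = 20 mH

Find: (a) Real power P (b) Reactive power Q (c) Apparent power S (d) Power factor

Step 1 — Angular frequency: ω = 2π·f = 2π·1e+04 = 6.283e+04 rad/s.
Step 2 — Component impedances:
  R: Z = R = 256 Ω
  L: Z = jωL = j·6.283e+04·0.02 = 0 + j1257 Ω
Step 3 — Series combination: Z_total = R + L = 256 + j1257 Ω = 1282∠78.5° Ω.
Step 4 — Source phasor: V = 189∠30.0° V = 163.7 + j94.5 V.
Step 5 — Current: I = V / Z = 0.09768 - j0.1104 A = 0.1474∠-48.5° A.
Step 6 — Complex power: S = V·I* = 5.56 + j27.29 VA.
Step 7 — Real power: P = Re(S) = 5.56 W.
Step 8 — Reactive power: Q = Im(S) = 27.29 VAR.
Step 9 — Apparent power: |S| = 27.85 VA.
Step 10 — Power factor: PF = P/|S| = 0.1996 (lagging).

(a) P = 5.56 W  (b) Q = 27.29 VAR  (c) S = 27.85 VA  (d) PF = 0.1996 (lagging)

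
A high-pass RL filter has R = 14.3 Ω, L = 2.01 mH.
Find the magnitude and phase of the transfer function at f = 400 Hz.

Step 1 — Angular frequency: ω = 2π·400 = 2513 rad/s.
Step 2 — Transfer function: H(jω) = jωL/(R + jωL).
Step 3 — Numerator jωL = j·5.052; denominator R + jωL = 14.3 + j5.052.
Step 4 — H = 0.1109 + j0.3141.
Step 5 — Magnitude: |H| = 0.3331 (-9.5 dB); phase: φ = 70.5°.

|H| = 0.3331 (-9.5 dB), φ = 70.5°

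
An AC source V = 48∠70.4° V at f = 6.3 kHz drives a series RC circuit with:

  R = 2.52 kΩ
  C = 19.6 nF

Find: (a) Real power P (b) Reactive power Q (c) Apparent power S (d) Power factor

Step 1 — Angular frequency: ω = 2π·f = 2π·6300 = 3.958e+04 rad/s.
Step 2 — Component impedances:
  R: Z = R = 2520 Ω
  C: Z = 1/(jωC) = -j/(ω·C) = 0 - j1289 Ω
Step 3 — Series combination: Z_total = R + C = 2520 - j1289 Ω = 2830∠-27.1° Ω.
Step 4 — Source phasor: V = 48∠70.4° V = 16.1 + j45.22 V.
Step 5 — Current: I = V / Z = -0.00221 + j0.01681 A = 0.01696∠97.5° A.
Step 6 — Complex power: S = V·I* = 0.7247 - j0.3707 VA.
Step 7 — Real power: P = Re(S) = 0.7247 W.
Step 8 — Reactive power: Q = Im(S) = -0.3707 VAR.
Step 9 — Apparent power: |S| = 0.814 VA.
Step 10 — Power factor: PF = P/|S| = 0.8903 (leading).

(a) P = 0.7247 W  (b) Q = -0.3707 VAR  (c) S = 0.814 VA  (d) PF = 0.8903 (leading)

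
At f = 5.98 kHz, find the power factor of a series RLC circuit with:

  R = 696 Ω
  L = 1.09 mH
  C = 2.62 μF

Step 1 — Angular frequency: ω = 2π·f = 2π·5980 = 3.757e+04 rad/s.
Step 2 — Component impedances:
  R: Z = R = 696 Ω
  L: Z = jωL = j·3.757e+04·0.00109 = 0 + j40.96 Ω
  C: Z = 1/(jωC) = -j/(ω·C) = 0 - j10.16 Ω
Step 3 — Series combination: Z_total = R + L + C = 696 + j30.8 Ω = 696.7∠2.5° Ω.
Step 4 — Power factor: PF = cos(φ) = Re(Z)/|Z| = 696/696.7 = 0.999.
Step 5 — Type: Im(Z) = 30.8 ⇒ lagging (phase φ = 2.5°).

PF = 0.999 (lagging, φ = 2.5°)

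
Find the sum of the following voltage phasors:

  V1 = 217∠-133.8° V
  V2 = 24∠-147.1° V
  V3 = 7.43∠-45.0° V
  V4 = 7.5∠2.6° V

Step 1 — Convert each phasor to rectangular form:
  V1 = 217·(cos(-133.8°) + j·sin(-133.8°)) = -150.2 - j156.6 V
  V2 = 24·(cos(-147.1°) + j·sin(-147.1°)) = -20.15 - j13.04 V
  V3 = 7.43·(cos(-45.0°) + j·sin(-45.0°)) = 5.254 - j5.254 V
  V4 = 7.5·(cos(2.6°) + j·sin(2.6°)) = 7.492 + j0.3402 V
Step 2 — Sum components: V_total = -157.6 - j174.6 V.
Step 3 — Convert to polar: |V_total| = 235.2 V, ∠V_total = -132.1°.

V_total = 235.2∠-132.1° V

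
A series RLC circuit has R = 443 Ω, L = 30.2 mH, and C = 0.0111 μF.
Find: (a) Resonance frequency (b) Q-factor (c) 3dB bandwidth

Step 1 — Resonance condition Im(Z)=0 gives ω₀ = 1/√(LC).
Step 2 — ω₀ = 1/√(0.0302·1.11e-08) = 5.462e+04 rad/s.
Step 3 — f₀ = ω₀/(2π) = 8693 Hz.
Step 4 — Series Q: Q = ω₀L/R = 5.462e+04·0.0302/443 = 3.723.
Step 5 — 3dB bandwidth: Δω = ω₀/Q = 1.467e+04 rad/s; BW = Δω/(2π) = 2335 Hz.

(a) f₀ = 8693 Hz  (b) Q = 3.723  (c) BW = 2335 Hz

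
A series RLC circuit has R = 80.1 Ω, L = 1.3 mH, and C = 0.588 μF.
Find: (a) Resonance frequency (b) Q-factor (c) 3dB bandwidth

Step 1 — Resonance: ω₀ = 1/√(LC) = 1/√(0.0013·5.88e-07) = 3.617e+04 rad/s.
Step 2 — f₀ = ω₀/(2π) = 5757 Hz.
Step 3 — Series Q: Q = ω₀L/R = 3.617e+04·0.0013/80.1 = 0.587.
Step 4 — Bandwidth: Δω = ω₀/Q = 6.162e+04 rad/s; BW = Δω/(2π) = 9806 Hz.

(a) f₀ = 5757 Hz  (b) Q = 0.587  (c) BW = 9806 Hz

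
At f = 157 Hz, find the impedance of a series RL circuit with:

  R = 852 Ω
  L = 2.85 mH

Step 1 — Angular frequency: ω = 2π·f = 2π·157 = 986.5 rad/s.
Step 2 — Component impedances:
  R: Z = R = 852 Ω
  L: Z = jωL = j·986.5·0.00285 = 0 + j2.811 Ω
Step 3 — Series combination: Z_total = R + L = 852 + j2.811 Ω = 852∠0.2° Ω.

Z = 852 + j2.811 Ω = 852∠0.2° Ω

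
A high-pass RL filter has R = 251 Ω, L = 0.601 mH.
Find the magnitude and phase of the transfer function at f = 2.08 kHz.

Step 1 — Angular frequency: ω = 2π·2080 = 1.307e+04 rad/s.
Step 2 — Transfer function: H(jω) = jωL/(R + jωL).
Step 3 — Numerator jωL = j·7.854; denominator R + jωL = 251 + j7.854.
Step 4 — H = 0.0009783 + j0.03126.
Step 5 — Magnitude: |H| = 0.03128 (-30.1 dB); phase: φ = 88.2°.

|H| = 0.03128 (-30.1 dB), φ = 88.2°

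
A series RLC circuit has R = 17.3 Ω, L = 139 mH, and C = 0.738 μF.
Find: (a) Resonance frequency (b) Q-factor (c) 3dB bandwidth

Step 1 — Resonance: ω₀ = 1/√(LC) = 1/√(0.139·7.38e-07) = 3122 rad/s.
Step 2 — f₀ = ω₀/(2π) = 496.9 Hz.
Step 3 — Series Q: Q = ω₀L/R = 3122·0.139/17.3 = 25.09.
Step 4 — Bandwidth: Δω = ω₀/Q = 124.5 rad/s; BW = Δω/(2π) = 19.81 Hz.

(a) f₀ = 496.9 Hz  (b) Q = 25.09  (c) BW = 19.81 Hz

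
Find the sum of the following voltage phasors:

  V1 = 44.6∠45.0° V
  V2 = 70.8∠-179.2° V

Step 1 — Convert each phasor to rectangular form:
  V1 = 44.6·(cos(45.0°) + j·sin(45.0°)) = 31.54 + j31.54 V
  V2 = 70.8·(cos(-179.2°) + j·sin(-179.2°)) = -70.79 - j0.9885 V
Step 2 — Sum components: V_total = -39.26 + j30.55 V.
Step 3 — Convert to polar: |V_total| = 49.74 V, ∠V_total = 142.1°.

V_total = 49.74∠142.1° V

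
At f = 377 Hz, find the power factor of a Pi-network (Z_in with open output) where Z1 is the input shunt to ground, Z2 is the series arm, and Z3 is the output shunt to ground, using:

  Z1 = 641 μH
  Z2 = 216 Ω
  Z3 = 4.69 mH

Step 1 — Angular frequency: ω = 2π·f = 2π·377 = 2369 rad/s.
Step 2 — Component impedances:
  Z1: Z = jωL = j·2369·0.000641 = 0 + j1.518 Ω
  Z2: Z = R = 216 Ω
  Z3: Z = jωL = j·2369·0.00469 = 0 + j11.11 Ω
Step 3 — With open output, the series arm Z2 and the output shunt Z3 appear in series to ground: Z2 + Z3 = 216 + j11.11 Ω.
Step 4 — Parallel with input shunt Z1: Z_in = Z1 || (Z2 + Z3) = 0.01064 + j1.518 Ω = 1.518∠89.6° Ω.
Step 5 — Power factor: PF = cos(φ) = Re(Z)/|Z| = 0.010637/1.5178 = 0.007008.
Step 6 — Type: Im(Z) = 1.518 ⇒ lagging (phase φ = 89.6°).

PF = 0.007008 (lagging, φ = 89.6°)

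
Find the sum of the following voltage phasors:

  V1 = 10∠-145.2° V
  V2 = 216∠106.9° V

Step 1 — Convert each phasor to rectangular form:
  V1 = 10·(cos(-145.2°) + j·sin(-145.2°)) = -8.211 - j5.707 V
  V2 = 216·(cos(106.9°) + j·sin(106.9°)) = -62.79 + j206.7 V
Step 2 — Sum components: V_total = -71 + j201 V.
Step 3 — Convert to polar: |V_total| = 213.1 V, ∠V_total = 109.5°.

V_total = 213.1∠109.5° V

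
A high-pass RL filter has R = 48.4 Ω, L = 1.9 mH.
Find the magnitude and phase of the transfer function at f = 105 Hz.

Step 1 — Angular frequency: ω = 2π·105 = 659.7 rad/s.
Step 2 — Transfer function: H(jω) = jωL/(R + jωL).
Step 3 — Numerator jωL = j·1.253; denominator R + jωL = 48.4 + j1.253.
Step 4 — H = 0.0006703 + j0.02588.
Step 5 — Magnitude: |H| = 0.02589 (-31.7 dB); phase: φ = 88.5°.

|H| = 0.02589 (-31.7 dB), φ = 88.5°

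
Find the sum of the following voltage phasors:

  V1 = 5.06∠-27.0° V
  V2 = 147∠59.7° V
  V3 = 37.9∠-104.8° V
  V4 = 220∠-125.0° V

Step 1 — Convert each phasor to rectangular form:
  V1 = 5.06·(cos(-27.0°) + j·sin(-27.0°)) = 4.508 - j2.297 V
  V2 = 147·(cos(59.7°) + j·sin(59.7°)) = 74.17 + j126.9 V
  V3 = 37.9·(cos(-104.8°) + j·sin(-104.8°)) = -9.681 - j36.64 V
  V4 = 220·(cos(-125.0°) + j·sin(-125.0°)) = -126.2 - j180.2 V
Step 2 — Sum components: V_total = -57.19 - j92.23 V.
Step 3 — Convert to polar: |V_total| = 108.5 V, ∠V_total = -121.8°.

V_total = 108.5∠-121.8° V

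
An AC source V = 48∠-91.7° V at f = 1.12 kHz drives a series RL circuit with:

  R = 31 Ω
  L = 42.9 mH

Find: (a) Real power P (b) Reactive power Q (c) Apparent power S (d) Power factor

Step 1 — Angular frequency: ω = 2π·f = 2π·1120 = 7037 rad/s.
Step 2 — Component impedances:
  R: Z = R = 31 Ω
  L: Z = jωL = j·7037·0.0429 = 0 + j301.9 Ω
Step 3 — Series combination: Z_total = R + L = 31 + j301.9 Ω = 303.5∠84.1° Ω.
Step 4 — Source phasor: V = 48∠-91.7° V = -1.424 - j47.98 V.
Step 5 — Current: I = V / Z = -0.1577 - j0.01148 A = 0.1582∠-175.8° A.
Step 6 — Complex power: S = V·I* = 0.7755 + j7.552 VA.
Step 7 — Real power: P = Re(S) = 0.7755 W.
Step 8 — Reactive power: Q = Im(S) = 7.552 VAR.
Step 9 — Apparent power: |S| = 7.592 VA.
Step 10 — Power factor: PF = P/|S| = 0.1021 (lagging).

(a) P = 0.7755 W  (b) Q = 7.552 VAR  (c) S = 7.592 VA  (d) PF = 0.1021 (lagging)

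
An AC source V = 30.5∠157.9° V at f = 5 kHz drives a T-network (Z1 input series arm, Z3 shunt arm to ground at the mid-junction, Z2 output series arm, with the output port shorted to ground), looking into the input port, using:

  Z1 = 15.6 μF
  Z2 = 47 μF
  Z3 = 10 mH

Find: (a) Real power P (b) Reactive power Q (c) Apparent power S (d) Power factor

Step 1 — Angular frequency: ω = 2π·f = 2π·5000 = 3.142e+04 rad/s.
Step 2 — Component impedances:
  Z1: Z = 1/(jωC) = -j/(ω·C) = 0 - j2.04 Ω
  Z2: Z = 1/(jωC) = -j/(ω·C) = 0 - j0.6773 Ω
  Z3: Z = jωL = j·3.142e+04·0.01 = 0 + j314.2 Ω
Step 3 — With the output port shorted to ground, the output series arm Z2 runs from the junction to ground; the shunt arm Z3 also runs from the junction to ground. They appear in parallel: Z3 || Z2 = 0 - j0.6787 Ω.
Step 4 — Series with input arm Z1: Z_in = Z1 + (Z3 || Z2) = 0 - j2.719 Ω = 2.719∠-90.0° Ω.
Step 5 — Source phasor: V = 30.5∠157.9° V = -28.26 + j11.47 V.
Step 6 — Current: I = V / Z = -4.22 - j10.39 A = 11.22∠-112.1° A.
Step 7 — Complex power: S = V·I* = 0 - j342.1 VA.
Step 8 — Real power: P = Re(S) = 0 W.
Step 9 — Reactive power: Q = Im(S) = -342.1 VAR.
Step 10 — Apparent power: |S| = 342.1 VA.
Step 11 — Power factor: PF = P/|S| = 0 (leading).

(a) P = 0 W  (b) Q = -342.1 VAR  (c) S = 342.1 VA  (d) PF = 0 (leading)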